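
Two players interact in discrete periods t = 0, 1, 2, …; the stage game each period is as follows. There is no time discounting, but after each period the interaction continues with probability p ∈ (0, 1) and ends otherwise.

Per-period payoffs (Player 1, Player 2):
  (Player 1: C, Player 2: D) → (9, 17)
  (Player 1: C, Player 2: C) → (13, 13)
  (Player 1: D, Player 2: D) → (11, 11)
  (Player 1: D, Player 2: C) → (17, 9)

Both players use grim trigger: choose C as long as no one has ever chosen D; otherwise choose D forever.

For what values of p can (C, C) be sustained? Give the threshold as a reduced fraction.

2/3

With no time discounting, the continuation probability p plays the role of the discount factor.
Grim-trigger IC: 13/(1−p) ≥ 17 + 11p/(1−p) ⇒ p ≥ (17−13)/(17−11) = 2/3.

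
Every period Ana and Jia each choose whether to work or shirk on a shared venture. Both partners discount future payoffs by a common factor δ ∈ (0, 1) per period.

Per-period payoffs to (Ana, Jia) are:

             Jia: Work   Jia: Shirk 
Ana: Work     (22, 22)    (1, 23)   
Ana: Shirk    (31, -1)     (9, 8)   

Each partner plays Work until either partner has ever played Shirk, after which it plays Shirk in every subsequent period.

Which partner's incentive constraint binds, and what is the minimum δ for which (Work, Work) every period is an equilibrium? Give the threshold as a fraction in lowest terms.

Ana: cooperation gives 22 each period; deviation gives 31 once then 9 forever.
  22/(1−δ) ≥ 31 + 9δ/(1−δ) ⇒ δ ≥ 9/22.
Jia: cooperation gives 22 each period; deviation gives 23 once then 8 forever.
  δ ≥ 1/15.
Both must hold, so the binding constraint is Ana's: δ ≥ 9/22.

Ana; δ ≥ 9/22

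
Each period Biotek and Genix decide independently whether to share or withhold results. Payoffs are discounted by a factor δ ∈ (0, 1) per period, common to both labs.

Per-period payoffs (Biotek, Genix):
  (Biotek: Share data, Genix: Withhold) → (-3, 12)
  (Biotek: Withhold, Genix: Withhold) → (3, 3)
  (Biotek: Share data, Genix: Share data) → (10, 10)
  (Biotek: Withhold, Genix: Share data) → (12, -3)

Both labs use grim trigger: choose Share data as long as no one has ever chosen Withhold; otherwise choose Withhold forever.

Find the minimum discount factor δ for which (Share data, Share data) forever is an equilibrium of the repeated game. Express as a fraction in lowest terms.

Under grim trigger the critical discount factor is (T−C)/(T−P) with T = 12, C = 10, P = 3.
δ* = (12−10)/(12−3) = 2/9.

2/9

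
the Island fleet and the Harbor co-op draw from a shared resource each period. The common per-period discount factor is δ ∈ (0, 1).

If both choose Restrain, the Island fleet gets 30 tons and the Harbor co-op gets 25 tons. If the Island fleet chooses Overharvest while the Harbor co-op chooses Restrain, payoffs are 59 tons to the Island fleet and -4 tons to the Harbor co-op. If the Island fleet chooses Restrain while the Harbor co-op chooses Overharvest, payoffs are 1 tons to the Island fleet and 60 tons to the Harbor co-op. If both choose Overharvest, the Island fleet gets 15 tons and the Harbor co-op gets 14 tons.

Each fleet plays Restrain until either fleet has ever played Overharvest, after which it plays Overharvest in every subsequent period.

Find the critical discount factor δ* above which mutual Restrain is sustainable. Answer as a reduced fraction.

the Island fleet's threshold: (59−30)/(59−15) = 29/44.
the Harbor co-op's threshold: (60−25)/(60−14) = 35/46.
29/44 < 35/46, so the Harbor co-op binds and δ* = 35/46.

35/46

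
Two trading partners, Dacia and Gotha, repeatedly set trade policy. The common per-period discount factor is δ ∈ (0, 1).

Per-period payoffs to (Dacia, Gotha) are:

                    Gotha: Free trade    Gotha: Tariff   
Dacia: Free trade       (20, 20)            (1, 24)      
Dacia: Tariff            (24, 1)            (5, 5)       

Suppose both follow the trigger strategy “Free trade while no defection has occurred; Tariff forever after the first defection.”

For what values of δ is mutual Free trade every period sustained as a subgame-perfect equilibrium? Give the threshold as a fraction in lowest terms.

Cooperation forever yields 20 each period: 20/(1−δ).
Deviating yields 24 once, then 5 forever: 24 + 5δ/(1−δ).
No profitable deviation requires 20/(1−δ) ≥ 24 + 5δ/(1−δ).
Multiplying by (1−δ): 20 ≥ 24(1−δ) + 5δ = 24 − 19δ.
So 19δ ≥ 4, i.e. δ ≥ 4/19.

4/19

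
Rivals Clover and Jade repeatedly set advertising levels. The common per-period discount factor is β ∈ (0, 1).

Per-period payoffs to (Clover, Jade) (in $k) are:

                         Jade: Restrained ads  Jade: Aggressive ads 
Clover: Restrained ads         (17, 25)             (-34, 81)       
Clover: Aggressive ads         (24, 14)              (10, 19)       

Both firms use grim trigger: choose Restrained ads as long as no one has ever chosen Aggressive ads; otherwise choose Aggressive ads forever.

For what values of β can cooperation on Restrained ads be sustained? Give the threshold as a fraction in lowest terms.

For Clover: deviation gain 24−17 = 7, per-period punishment loss 17−10 = 7. IC gives β ≥ 7/14 = 1/2.
For Jade: gain 56, loss 6 per period, so β ≥ 56/62 = 28/31.
The tighter constraint is Jade's, so cooperation needs β ≥ 28/31.

28/31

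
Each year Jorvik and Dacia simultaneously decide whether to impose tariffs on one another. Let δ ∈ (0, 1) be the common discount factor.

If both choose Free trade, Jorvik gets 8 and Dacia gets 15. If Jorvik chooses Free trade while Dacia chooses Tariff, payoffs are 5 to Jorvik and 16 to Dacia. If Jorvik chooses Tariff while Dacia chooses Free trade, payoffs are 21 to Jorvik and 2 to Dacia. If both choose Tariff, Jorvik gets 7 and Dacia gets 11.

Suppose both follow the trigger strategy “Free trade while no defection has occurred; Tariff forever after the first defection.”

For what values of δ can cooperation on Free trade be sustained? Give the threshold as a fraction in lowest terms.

13/14

Jorvik: cooperation gives 8 each period; deviation gives 21 once then 7 forever.
  8/(1−δ) ≥ 21 + 7δ/(1−δ) ⇒ δ ≥ 13/14.
Dacia: cooperation gives 15 each period; deviation gives 16 once then 11 forever.
  δ ≥ 1/5.
Both must hold, so the binding constraint is Jorvik's: δ ≥ 13/14.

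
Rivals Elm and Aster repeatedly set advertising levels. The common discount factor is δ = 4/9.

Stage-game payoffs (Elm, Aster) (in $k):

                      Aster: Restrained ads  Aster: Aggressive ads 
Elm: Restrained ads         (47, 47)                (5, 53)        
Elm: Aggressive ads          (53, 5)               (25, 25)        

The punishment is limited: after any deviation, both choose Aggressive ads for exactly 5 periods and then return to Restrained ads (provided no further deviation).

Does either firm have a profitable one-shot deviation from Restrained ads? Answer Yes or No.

Comparing payoff streams over the 6 periods until play realigns: cooperate → 47(1+δ+…+δ^5); deviate → 53 + 25(δ+…+δ^5).
Cooperation is sustained iff (47−25)(δ+…+δ^5) ≥ 53−47.
δ+…+δ^5 = 4/9·(1−(4/9)^5)/(1−4/9) = 0.7861, and (53−47)/(47−25) = 0.2727.
0.7861 ≥ 0.2727, so cooperation is sustainable.

No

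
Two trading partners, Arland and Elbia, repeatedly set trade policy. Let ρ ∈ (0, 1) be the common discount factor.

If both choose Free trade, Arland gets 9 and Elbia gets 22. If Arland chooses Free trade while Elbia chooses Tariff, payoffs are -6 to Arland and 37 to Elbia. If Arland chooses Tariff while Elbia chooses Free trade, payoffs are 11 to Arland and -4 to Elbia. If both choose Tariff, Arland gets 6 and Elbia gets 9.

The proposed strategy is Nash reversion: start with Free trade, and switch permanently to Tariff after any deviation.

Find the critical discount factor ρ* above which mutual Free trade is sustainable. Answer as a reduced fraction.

15/28

For Arland: deviation gain 11−9 = 2, per-period punishment loss 9−6 = 3. IC gives ρ ≥ 2/5.
For Elbia: gain 15, loss 13 per period, so ρ ≥ 15/28.
The tighter constraint is Elbia's, so cooperation needs ρ ≥ 15/28.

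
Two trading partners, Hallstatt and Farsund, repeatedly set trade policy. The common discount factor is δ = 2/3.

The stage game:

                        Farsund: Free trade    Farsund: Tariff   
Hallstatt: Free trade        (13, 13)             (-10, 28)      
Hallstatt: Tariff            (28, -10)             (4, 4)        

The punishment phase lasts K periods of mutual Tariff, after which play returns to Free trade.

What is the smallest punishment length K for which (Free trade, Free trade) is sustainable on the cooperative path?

5

Need Σ_{k=1}^{K} δ^k ≥ (28−13)/(13−4) = 1.6667 at δ = 2/3.
At K = 4 the sum is 1.6049 < 1.6667; at K = 5 it is 1.7366 ≥ 1.6667.
So the minimum punishment length is K = 5.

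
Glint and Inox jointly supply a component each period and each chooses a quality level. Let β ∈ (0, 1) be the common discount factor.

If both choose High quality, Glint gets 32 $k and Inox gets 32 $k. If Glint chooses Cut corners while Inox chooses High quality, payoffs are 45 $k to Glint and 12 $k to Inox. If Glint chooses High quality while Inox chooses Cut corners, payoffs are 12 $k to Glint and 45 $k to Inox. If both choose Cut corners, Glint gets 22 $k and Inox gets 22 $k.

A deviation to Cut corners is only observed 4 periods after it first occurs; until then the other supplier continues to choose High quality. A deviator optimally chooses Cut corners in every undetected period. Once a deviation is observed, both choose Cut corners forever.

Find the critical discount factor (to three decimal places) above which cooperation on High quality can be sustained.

0.867

Deviating for the 4 undetected periods gains 45−32 = 13 per period over cooperation, then loses 32−22 = 10 per period forever once punishment starts.
Gain: 13(1 + β + … + β^3); loss: 10·β^4/(1−β).
No profitable deviation ⇔ 13(1−β^4) ≤ 10·β^4, i.e. β^4 ≥ 13/(13+10) = 13/23.
Hence β ≥ (13/23)^(1/4) ≈ 0.867.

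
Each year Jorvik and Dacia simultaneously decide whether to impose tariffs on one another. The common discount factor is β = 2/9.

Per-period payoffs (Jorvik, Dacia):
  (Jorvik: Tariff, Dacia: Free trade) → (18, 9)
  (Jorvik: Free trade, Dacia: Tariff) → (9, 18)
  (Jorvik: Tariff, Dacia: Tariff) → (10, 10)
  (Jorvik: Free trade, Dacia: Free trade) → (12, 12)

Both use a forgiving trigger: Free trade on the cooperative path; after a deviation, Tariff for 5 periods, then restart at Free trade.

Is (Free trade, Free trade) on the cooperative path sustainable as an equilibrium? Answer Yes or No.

Comparing payoff streams over the 6 periods until play realigns: cooperate → 12(1+β+…+β^5); deviate → 18 + 10(β+…+β^5).
Cooperation is sustained iff (12−10)(β+…+β^5) ≥ 18−12.
β+…+β^5 = 2/9·(1−(2/9)^5)/(1−2/9) = 0.2856, and (18−12)/(12−10) = 3.0000.
0.2856 < 3.0000, so cooperation is not sustainable.

No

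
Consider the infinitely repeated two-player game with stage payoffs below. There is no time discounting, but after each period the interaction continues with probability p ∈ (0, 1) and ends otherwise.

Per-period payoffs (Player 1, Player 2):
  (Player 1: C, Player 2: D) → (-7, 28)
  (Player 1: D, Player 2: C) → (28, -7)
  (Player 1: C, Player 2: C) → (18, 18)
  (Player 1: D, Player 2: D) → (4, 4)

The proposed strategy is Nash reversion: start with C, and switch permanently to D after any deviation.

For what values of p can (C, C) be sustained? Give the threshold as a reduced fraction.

Expected cooperation value is 18 + p·18 + p²·18 + … = 18/(1−p); deviation gives 28 + p·4/(1−p).
18 ≥ 28(1−p) + 4p ⇒ 24p ≥ 10 ⇒ p ≥ 10/24 = 5/12.

5/12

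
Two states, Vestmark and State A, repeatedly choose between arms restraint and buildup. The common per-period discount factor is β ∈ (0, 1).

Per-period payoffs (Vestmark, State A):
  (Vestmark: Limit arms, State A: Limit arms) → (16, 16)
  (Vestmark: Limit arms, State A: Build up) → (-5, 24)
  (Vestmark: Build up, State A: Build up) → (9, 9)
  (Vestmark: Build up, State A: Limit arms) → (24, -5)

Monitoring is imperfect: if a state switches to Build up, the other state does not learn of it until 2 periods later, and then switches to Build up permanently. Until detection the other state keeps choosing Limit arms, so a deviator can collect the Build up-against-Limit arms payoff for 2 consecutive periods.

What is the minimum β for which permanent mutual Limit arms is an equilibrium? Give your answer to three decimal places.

Deviating for the 2 undetected periods gains 24−16 = 8 per period over cooperation, then loses 16−9 = 7 per period forever once punishment starts.
Gain: 8(1 + β + … + β^1); loss: 7·β^2/(1−β).
No profitable deviation ⇔ 8(1−β^2) ≤ 7·β^2, i.e. β^2 ≥ 8/(8+7) = 8/15.
Hence β ≥ (8/15)^(1/2) ≈ 0.730.

0.730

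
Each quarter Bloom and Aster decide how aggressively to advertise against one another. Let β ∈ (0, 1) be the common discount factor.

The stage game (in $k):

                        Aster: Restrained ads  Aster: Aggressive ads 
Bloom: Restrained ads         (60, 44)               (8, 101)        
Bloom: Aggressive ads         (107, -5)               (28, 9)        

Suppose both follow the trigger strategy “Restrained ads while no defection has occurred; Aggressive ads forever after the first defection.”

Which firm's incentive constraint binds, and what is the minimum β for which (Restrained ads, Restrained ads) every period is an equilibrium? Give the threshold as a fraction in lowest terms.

Aster; β ≥ 57/92

For Bloom: deviation gain 107−60 = 47, per-period punishment loss 60−28 = 32. IC gives β ≥ 47/79.
For Aster: gain 57, loss 35 per period, so β ≥ 57/92.
The tighter constraint is Aster's, so cooperation needs β ≥ 57/92.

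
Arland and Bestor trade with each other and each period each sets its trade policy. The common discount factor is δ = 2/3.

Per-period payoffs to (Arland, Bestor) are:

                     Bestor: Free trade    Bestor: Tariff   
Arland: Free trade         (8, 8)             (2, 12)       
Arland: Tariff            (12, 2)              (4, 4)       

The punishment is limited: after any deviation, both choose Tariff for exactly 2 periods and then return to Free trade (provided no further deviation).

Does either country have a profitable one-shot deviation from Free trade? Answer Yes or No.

No

IC: δ+…+δ^2 ≥ (12−8)/(8−4) = 1.
At δ = 2/3: partial sum = 1.1111 ≥ 1.0000. Cooperation sustainable.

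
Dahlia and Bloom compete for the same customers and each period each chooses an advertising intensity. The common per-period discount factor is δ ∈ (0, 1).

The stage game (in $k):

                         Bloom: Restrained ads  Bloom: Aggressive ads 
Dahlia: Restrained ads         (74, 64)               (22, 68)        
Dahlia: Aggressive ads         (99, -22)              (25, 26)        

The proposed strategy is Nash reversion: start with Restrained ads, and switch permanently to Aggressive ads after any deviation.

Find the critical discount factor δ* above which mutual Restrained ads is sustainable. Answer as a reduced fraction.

Dahlia's threshold: (99−74)/(99−25) = 25/74.
Bloom's threshold: (68−64)/(68−26) = 2/21.
25/74 > 2/21, so Dahlia binds and δ* = 25/74.

25/74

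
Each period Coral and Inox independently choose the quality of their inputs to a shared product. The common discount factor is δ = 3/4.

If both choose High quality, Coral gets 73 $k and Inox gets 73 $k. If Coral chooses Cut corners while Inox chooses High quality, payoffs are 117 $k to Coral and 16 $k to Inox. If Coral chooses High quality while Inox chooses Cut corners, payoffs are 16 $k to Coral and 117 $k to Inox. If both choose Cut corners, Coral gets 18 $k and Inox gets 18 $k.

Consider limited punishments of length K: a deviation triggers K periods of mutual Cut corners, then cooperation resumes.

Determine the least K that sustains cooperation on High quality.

IC: δ(1−δ^K)/(1−δ) ≥ (117−73)/(73−18) = 4/5.
With δ = 3/4: need 1 − δ^K ≥ 4/5·(1−3/4)/(3/4), i.e. δ^K ≤ 0.7333.
Since (3/4)^1 = 0.7500 and (3/4)^2 = 0.5625, the smallest such K is 2.

2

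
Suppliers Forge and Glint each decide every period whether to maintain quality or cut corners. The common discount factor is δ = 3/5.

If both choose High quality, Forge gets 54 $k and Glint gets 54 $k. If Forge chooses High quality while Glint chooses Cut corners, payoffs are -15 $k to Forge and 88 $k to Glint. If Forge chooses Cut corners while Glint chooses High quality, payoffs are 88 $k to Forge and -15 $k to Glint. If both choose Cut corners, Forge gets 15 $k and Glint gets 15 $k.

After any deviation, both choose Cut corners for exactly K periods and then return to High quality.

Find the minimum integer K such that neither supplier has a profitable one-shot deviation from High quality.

No profitable deviation requires (54−15)(δ+…+δ^K) ≥ 88−54, i.e. δ+…+δ^K ≥ 34/39 ≈ 0.8718.
With δ = 3/5, the partial sums are K=1: 0.6000, K=2: 0.9600.
K = 2 is the first length at which the sum reaches 0.8718.

2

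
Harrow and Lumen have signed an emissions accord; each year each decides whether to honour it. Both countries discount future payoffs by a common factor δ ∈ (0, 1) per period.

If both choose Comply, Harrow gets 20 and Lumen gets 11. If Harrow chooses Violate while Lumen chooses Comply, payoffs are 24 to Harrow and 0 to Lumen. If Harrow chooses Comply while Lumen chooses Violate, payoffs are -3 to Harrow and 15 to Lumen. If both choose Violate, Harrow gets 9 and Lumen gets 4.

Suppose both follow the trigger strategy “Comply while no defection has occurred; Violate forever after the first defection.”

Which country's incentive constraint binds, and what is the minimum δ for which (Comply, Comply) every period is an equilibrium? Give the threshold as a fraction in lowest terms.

Lumen; δ ≥ 4/11

Harrow: cooperation gives 20 each period; deviation gives 24 once then 9 forever.
  20/(1−δ) ≥ 24 + 9δ/(1−δ) ⇒ δ ≥ 4/15.
Lumen: cooperation gives 11 each period; deviation gives 15 once then 4 forever.
  δ ≥ 4/11.
Both must hold, so the binding constraint is Lumen's: δ ≥ 4/11.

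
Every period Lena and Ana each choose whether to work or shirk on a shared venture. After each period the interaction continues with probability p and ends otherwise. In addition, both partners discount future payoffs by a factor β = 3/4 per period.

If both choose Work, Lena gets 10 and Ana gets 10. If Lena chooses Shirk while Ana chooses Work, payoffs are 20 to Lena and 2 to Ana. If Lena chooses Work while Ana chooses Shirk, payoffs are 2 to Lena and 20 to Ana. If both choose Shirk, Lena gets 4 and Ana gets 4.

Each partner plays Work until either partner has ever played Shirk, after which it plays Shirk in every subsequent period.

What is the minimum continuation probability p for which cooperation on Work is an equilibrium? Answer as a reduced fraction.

With continuation probability p and discount β, the effective per-period discount factor is βp.
Grim-trigger IC: βp ≥ (20−10)/(20−4) = 5/8.
So p ≥ (5/8)/(3/4) = 5/6.

5/6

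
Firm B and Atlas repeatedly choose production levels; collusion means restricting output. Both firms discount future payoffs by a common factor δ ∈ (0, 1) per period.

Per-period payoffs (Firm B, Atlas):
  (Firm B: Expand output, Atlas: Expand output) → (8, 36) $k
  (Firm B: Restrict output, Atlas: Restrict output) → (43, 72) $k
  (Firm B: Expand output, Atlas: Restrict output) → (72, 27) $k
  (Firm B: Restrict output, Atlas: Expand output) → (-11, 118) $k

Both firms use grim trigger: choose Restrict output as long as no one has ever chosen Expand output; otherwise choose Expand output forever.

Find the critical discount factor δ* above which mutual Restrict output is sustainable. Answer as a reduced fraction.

For Firm B: deviation gain 72−43 = 29, per-period punishment loss 43−8 = 35. IC gives δ ≥ 29/64.
For Atlas: gain 46, loss 36 per period, so δ ≥ 46/82 = 23/41.
The tighter constraint is Atlas's, so cooperation needs δ ≥ 23/41.

23/41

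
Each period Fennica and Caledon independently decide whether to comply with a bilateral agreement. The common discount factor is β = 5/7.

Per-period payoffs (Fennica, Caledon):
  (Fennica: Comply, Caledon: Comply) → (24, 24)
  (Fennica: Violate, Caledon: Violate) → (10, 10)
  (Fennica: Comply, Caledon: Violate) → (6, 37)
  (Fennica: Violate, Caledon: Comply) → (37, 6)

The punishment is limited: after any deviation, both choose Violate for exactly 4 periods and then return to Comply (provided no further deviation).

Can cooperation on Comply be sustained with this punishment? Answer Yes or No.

Yes

A one-shot deviation gives 37 now, then 10 for 4 periods, then back to 24.
Gain from deviating: (37−24) today; loss: (24−10) in each of the next 4 periods.
No-deviation condition: (24−10)(β+…+β^4) ≥ 37−24, i.e. β+…+β^4 ≥ 13/14.
At β = 5/7: β+…+β^4 = 1.8492 ≥ 0.9286.
So cooperation is sustainable.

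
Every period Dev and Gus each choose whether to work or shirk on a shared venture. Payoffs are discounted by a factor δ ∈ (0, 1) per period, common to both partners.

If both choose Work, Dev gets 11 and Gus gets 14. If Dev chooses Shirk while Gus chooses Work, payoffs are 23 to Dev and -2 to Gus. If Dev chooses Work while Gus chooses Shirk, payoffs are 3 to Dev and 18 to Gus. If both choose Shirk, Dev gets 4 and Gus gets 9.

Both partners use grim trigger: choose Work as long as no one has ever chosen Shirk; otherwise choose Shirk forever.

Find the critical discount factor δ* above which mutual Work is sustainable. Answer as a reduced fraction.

12/19

For Dev: deviation gain 23−11 = 12, per-period punishment loss 11−4 = 7. IC gives δ ≥ 12/19.
For Gus: gain 4, loss 5 per period, so δ ≥ 4/9.
The tighter constraint is Dev's, so cooperation needs δ ≥ 12/19.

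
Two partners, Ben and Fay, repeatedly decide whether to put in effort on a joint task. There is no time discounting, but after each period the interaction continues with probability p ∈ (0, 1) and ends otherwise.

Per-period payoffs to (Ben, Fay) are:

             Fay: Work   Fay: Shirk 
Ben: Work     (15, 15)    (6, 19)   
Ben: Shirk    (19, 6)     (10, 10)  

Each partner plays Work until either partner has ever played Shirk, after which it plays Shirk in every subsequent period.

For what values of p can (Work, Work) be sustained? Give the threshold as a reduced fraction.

Expected cooperation value is 15 + p·15 + p²·15 + … = 15/(1−p); deviation gives 19 + p·10/(1−p).
15 ≥ 19(1−p) + 10p ⇒ 9p ≥ 4 ⇒ p ≥ 4/9.

4/9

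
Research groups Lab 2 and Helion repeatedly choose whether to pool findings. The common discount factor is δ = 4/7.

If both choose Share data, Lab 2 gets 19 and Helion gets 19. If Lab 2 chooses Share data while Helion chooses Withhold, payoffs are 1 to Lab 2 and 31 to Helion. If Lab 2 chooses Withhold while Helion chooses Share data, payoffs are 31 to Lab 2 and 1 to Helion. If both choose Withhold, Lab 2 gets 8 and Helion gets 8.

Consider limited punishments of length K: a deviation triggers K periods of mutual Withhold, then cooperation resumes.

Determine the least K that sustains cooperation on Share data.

Need Σ_{k=1}^{K} δ^k ≥ (31−19)/(19−8) = 1.0909 at δ = 4/7.
At K = 3 the sum is 1.0845 < 1.0909; at K = 4 it is 1.1912 ≥ 1.0909.
So the minimum punishment length is K = 4.

4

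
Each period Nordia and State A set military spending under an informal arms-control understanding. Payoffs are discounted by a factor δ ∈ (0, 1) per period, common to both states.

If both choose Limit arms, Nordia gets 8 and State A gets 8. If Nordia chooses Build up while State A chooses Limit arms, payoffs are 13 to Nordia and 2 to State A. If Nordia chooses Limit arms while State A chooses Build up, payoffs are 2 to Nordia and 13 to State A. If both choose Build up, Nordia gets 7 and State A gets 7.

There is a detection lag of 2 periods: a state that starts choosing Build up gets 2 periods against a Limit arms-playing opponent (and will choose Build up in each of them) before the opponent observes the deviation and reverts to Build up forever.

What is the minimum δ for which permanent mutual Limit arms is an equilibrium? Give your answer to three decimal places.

0.913

Deviating for the 2 undetected periods gains 13−8 = 5 per period over cooperation, then loses 8−7 = 1 per period forever once punishment starts.
Gain: 5(1 + δ + … + δ^1); loss: 1·δ^2/(1−δ).
No profitable deviation ⇔ 5(1−δ^2) ≤ 1·δ^2, i.e. δ^2 ≥ 5/(5+1) = 5/6.
Hence δ ≥ (5/6)^(1/2) ≈ 0.913.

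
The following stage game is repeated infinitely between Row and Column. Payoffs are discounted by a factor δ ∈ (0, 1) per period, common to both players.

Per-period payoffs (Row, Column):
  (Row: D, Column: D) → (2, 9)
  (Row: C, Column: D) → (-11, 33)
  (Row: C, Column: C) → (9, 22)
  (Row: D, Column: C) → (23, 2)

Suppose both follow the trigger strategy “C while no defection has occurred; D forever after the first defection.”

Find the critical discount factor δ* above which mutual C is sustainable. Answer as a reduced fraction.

2/3

Row's threshold: (23−9)/(23−2) = 2/3.
Column's threshold: (33−22)/(33−9) = 11/24.
2/3 > 11/24, so Row binds and δ* = 2/3.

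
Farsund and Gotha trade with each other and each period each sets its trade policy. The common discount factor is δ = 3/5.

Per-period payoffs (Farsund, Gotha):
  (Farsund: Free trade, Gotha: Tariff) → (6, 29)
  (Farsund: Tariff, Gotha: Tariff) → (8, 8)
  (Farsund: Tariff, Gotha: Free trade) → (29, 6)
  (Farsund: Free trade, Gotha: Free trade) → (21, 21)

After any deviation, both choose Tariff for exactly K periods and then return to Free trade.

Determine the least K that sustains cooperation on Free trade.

Need Σ_{k=1}^{K} δ^k ≥ (29−21)/(21−8) = 0.6154 at δ = 3/5.
At K = 1 the sum is 0.6000 < 0.6154; at K = 2 it is 0.9600 ≥ 0.6154.
So the minimum punishment length is K = 2.

2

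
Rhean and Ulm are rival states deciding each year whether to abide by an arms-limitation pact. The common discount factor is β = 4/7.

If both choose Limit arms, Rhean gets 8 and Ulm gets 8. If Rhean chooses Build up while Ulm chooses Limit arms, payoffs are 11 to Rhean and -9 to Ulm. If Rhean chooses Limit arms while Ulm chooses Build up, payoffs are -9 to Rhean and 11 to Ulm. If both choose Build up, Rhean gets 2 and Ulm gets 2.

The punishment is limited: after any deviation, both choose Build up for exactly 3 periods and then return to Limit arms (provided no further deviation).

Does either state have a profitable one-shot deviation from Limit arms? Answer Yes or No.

A one-shot deviation gives 11 now, then 2 for 3 periods, then back to 8.
Gain from deviating: (11−8) today; loss: (8−2) in each of the next 3 periods.
No-deviation condition: (8−2)(β+…+β^3) ≥ 11−8, i.e. β+…+β^3 ≥ 1/2.
At β = 4/7: β+…+β^3 = 1.0845 ≥ 0.5000.
So cooperation is sustainable.

No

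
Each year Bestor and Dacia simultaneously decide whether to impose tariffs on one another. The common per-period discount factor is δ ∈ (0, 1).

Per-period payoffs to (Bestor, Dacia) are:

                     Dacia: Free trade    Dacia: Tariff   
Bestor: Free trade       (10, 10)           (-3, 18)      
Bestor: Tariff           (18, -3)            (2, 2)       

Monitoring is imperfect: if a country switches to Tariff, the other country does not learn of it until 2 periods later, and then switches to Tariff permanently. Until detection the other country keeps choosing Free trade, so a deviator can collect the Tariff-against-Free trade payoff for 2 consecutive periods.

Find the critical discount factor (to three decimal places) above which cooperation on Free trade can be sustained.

0.707

Deviating for the 2 undetected periods gains 18−10 = 8 per period over cooperation, then loses 10−2 = 8 per period forever once punishment starts.
Gain: 8(1 + δ + … + δ^1); loss: 8·δ^2/(1−δ).
No profitable deviation ⇔ 8(1−δ^2) ≤ 8·δ^2, i.e. δ^2 ≥ 8/(8+8) = 1/2.
Hence δ ≥ (1/2)^(1/2) ≈ 0.707.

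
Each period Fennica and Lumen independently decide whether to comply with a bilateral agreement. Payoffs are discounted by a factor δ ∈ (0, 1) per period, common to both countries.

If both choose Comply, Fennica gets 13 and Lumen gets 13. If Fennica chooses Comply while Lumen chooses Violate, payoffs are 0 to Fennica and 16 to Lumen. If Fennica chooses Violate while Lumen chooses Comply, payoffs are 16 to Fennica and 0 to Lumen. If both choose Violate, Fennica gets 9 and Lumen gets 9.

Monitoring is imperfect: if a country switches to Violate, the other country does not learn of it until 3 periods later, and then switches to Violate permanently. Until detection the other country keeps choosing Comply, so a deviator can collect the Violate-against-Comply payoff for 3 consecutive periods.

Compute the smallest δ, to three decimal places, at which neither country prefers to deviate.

The best deviation is to choose Violate for all 3 undetected periods, earning 16 each, then 9 forever once detected.
Deviation value: 16(1−δ^3)/(1−δ) + 9δ^3/(1−δ); cooperation value: 13/(1−δ).
IC: 13 ≥ 16(1−δ^3) + 9δ^3 = 16 − 7δ^3.
So δ^3 ≥ 3/7, giving δ ≥ (3/7)^(1/3) ≈ 0.754.

0.754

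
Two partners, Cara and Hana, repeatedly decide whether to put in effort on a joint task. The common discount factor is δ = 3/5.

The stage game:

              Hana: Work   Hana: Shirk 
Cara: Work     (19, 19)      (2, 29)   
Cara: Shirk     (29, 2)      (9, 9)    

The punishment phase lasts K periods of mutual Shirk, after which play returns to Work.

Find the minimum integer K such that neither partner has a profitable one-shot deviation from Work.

No profitable deviation requires (19−9)(δ+…+δ^K) ≥ 29−19, i.e. δ+…+δ^K ≥ 1 ≈ 1.0000.
With δ = 3/5, the partial sums are K=1: 0.6000, K=2: 0.9600, K=3: 1.1760.
K = 3 is the first length at which the sum reaches 1.0000.

3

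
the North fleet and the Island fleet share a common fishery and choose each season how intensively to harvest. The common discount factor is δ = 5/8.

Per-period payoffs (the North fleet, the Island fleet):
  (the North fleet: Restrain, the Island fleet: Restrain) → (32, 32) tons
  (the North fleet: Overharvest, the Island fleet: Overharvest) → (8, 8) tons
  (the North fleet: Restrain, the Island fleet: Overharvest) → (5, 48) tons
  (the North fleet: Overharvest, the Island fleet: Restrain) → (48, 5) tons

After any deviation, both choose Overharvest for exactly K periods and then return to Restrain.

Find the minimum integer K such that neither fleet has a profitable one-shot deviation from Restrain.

2

No profitable deviation requires (32−8)(δ+…+δ^K) ≥ 48−32, i.e. δ+…+δ^K ≥ 2/3 ≈ 0.6667.
With δ = 5/8, the partial sums are K=1: 0.6250, K=2: 1.0156.
K = 2 is the first length at which the sum reaches 0.6667.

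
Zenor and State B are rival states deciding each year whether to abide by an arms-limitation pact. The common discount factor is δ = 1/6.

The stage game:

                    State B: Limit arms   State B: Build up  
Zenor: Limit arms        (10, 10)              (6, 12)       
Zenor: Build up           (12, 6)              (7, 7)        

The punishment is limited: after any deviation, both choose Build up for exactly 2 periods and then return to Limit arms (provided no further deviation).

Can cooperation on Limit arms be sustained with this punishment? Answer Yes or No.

A one-shot deviation gives 12 now, then 7 for 2 periods, then back to 10.
Gain from deviating: (12−10) today; loss: (10−7) in each of the next 2 periods.
No-deviation condition: (10−7)(δ+…+δ^2) ≥ 12−10, i.e. δ+…+δ^2 ≥ 2/3.
At δ = 1/6: δ+…+δ^2 = 0.1944 < 0.6667.
So cooperation is not sustainable.

No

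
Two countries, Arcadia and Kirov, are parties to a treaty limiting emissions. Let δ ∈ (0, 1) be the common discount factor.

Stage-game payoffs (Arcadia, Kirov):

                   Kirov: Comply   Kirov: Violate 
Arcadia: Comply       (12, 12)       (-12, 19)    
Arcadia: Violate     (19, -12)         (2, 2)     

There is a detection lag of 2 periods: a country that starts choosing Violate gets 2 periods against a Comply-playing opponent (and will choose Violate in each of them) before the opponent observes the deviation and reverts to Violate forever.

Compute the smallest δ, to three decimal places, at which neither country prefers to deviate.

0.642

The best deviation is to choose Violate for all 2 undetected periods, earning 19 each, then 2 forever once detected.
Deviation value: 19(1−δ^2)/(1−δ) + 2δ^2/(1−δ); cooperation value: 12/(1−δ).
IC: 12 ≥ 19(1−δ^2) + 2δ^2 = 19 − 17δ^2.
So δ^2 ≥ 7/17, giving δ ≥ (7/17)^(1/2) ≈ 0.642.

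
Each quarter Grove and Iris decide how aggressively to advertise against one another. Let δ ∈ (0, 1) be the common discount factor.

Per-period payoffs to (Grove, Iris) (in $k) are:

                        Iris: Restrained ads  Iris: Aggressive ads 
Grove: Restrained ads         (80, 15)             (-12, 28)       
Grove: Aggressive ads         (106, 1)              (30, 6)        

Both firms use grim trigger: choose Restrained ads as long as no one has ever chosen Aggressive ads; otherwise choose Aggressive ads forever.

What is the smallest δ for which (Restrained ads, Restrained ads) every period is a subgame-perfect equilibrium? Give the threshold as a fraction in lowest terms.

13/22

For Grove: deviation gain 106−80 = 26, per-period punishment loss 80−30 = 50. IC gives δ ≥ 26/76 = 13/38.
For Iris: gain 13, loss 9 per period, so δ ≥ 13/22.
The tighter constraint is Iris's, so cooperation needs δ ≥ 13/22.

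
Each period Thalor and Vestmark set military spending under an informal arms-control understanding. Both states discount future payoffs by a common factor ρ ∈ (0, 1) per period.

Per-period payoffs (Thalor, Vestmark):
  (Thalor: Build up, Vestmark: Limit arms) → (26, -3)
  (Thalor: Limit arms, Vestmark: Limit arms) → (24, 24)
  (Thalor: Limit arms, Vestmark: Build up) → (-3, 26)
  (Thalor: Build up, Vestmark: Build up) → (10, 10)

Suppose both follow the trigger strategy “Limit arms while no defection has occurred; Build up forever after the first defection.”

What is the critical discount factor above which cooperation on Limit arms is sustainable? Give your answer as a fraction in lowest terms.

Under grim trigger the critical discount factor is (T−C)/(T−P) with T = 26, C = 24, P = 10.
ρ* = (26−24)/(26−10) = 2/16 = 1/8.

1/8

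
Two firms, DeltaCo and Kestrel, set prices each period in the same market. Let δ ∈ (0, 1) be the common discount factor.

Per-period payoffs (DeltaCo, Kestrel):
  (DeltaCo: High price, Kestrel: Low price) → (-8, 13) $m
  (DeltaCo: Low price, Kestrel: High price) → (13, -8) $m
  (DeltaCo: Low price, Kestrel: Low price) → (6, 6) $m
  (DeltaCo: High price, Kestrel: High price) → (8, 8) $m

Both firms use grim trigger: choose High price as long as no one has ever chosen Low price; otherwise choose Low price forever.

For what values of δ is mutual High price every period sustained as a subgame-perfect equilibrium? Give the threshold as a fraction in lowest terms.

5/7

8/(1−δ) ≥ 13 + 6δ/(1−δ)
8 ≥ 13 − 7δ
δ ≥ 5/7.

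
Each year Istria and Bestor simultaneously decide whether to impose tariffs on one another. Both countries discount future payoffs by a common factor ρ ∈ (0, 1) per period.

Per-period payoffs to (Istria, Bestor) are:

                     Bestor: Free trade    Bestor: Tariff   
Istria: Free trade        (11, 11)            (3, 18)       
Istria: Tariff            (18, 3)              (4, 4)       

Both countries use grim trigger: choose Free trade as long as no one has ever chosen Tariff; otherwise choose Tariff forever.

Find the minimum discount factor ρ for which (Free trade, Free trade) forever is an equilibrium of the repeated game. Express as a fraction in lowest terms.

1/2

11/(1−ρ) ≥ 18 + 4ρ/(1−ρ)
11 ≥ 18 − 14ρ
ρ ≥ 7/14 = 1/2.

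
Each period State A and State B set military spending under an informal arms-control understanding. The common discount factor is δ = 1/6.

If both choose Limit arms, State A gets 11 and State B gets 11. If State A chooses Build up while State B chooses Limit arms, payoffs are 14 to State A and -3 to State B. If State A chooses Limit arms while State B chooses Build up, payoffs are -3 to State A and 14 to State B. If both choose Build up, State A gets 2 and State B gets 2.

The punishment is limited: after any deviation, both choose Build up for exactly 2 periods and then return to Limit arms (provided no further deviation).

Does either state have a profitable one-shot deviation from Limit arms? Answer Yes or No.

Comparing payoff streams over the 3 periods until play realigns: cooperate → 11(1+δ+…+δ^2); deviate → 14 + 2(δ+…+δ^2).
Cooperation is sustained iff (11−2)(δ+…+δ^2) ≥ 14−11.
δ+…+δ^2 = 1/6·(1−(1/6)^2)/(1−1/6) = 0.1944, and (14−11)/(11−2) = 0.3333.
0.1944 < 0.3333, so cooperation is not sustainable.

Yes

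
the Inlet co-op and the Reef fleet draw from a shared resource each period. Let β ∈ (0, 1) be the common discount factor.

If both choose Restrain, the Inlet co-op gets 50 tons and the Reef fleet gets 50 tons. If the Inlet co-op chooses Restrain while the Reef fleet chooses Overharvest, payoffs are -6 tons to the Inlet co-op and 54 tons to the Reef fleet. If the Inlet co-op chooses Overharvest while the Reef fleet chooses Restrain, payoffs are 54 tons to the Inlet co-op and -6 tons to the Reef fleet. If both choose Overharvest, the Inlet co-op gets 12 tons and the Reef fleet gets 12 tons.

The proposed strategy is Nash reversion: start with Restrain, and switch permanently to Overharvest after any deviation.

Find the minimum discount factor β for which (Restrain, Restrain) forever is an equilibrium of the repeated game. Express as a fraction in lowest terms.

One-period gain from deviating is 54 − 50 = 4. The loss is 50 − 12 = 38 in every subsequent period, with present value 38·β/(1−β).
Deviation is unprofitable when 38·β/(1−β) ≥ 4, i.e. β/(1−β) ≥ 2/19.
Equivalently β ≥ 4/(4+38) = 2/21.

2/21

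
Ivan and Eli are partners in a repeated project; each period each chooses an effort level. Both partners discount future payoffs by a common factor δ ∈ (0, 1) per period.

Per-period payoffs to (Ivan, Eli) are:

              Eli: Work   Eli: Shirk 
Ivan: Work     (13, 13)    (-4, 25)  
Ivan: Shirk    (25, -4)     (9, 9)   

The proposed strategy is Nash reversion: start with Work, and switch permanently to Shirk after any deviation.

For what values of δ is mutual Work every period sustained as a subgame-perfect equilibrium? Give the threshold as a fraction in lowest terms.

3/4

One-period gain from deviating is 25 − 13 = 12. The loss is 13 − 9 = 4 in every subsequent period, with present value 4·δ/(1−δ).
Deviation is unprofitable when 4·δ/(1−δ) ≥ 12, i.e. δ/(1−δ) ≥ 3.
Equivalently δ ≥ 12/(12+4) = 3/4.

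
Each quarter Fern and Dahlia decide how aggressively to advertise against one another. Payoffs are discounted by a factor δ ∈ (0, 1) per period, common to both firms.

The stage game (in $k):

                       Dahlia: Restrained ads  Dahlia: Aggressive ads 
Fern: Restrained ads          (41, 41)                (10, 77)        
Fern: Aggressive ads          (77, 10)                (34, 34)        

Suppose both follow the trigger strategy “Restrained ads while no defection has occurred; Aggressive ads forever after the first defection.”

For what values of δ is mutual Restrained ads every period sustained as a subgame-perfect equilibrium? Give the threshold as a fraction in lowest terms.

36/43

41/(1−δ) ≥ 77 + 34δ/(1−δ)
41 ≥ 77 − 43δ
δ ≥ 36/43.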